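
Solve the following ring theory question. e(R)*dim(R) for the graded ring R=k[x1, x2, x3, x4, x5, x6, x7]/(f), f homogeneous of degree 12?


e(R)=deg(f)=12, dim(R)=7-1=6
e*dim=12*6=72


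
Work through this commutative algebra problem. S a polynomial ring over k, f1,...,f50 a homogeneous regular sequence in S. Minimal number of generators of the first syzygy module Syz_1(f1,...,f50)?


Regular sequence => Koszul complex is the minimal free resolution.
Syz_1 minimally generated by Koszul relations f_i*e_j - f_j*e_i (i<j): mu(Syz_1) = beta_2 = C(m,2) = m(m-1)/2
m=50
50*49/2 = 1225


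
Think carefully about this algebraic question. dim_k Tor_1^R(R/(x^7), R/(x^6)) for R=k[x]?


Tor_1(R/I,R/J)=(I cap J)/IJ=(x^7)/(x^13)
dim=13-7=min(7,6)=6


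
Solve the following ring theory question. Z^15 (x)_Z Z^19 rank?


rank(M(x)N) = rank(M)*rank(N)
15*19 = 285


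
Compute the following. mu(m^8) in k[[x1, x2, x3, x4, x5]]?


C(n+d-1,d)=C(12,8)=495


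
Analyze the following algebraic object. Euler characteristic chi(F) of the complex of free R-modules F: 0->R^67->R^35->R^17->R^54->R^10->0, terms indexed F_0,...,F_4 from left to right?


chi = sum (-1)^i * rank:
(-1)^0*67=67
(-1)^1*35=-35
(-1)^2*17=17
(-1)^3*54=-54
(-1)^4*10=10
chi=5


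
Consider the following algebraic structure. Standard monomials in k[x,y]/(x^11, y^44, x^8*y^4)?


k[x,y]/I, I = (x^11, y^44, x^8*y^4)
Rect: 11x44=484. Corner: (11-8)x(44-4)=120.
dim = 484-120 = 364


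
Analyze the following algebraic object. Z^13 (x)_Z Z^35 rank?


rank(M(x)N) = rank(M)*rank(N)
13*35 = 455


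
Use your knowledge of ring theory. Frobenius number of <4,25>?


gcd(4,25)=1 => F=ab-a-b=4*25-4-25=100-29=71


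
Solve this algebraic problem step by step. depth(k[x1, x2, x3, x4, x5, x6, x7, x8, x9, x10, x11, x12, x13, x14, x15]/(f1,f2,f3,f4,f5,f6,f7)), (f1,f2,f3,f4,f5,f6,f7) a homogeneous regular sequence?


depth(R)=15
depth(R/I)=15-7=8


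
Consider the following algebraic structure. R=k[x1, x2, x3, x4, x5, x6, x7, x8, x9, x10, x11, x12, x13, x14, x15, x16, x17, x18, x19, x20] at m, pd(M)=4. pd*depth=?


pd+depth=20
depth=20-4=16
pd*depth=4*16=64


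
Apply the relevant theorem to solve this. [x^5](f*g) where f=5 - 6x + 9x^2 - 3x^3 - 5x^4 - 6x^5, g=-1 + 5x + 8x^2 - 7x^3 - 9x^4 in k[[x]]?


[x^5] = sum a_i*b_j, i+j=5
  -6*-9=54
  9*-7=-63
  -3*8=-24
  -5*5=-25
  -6*-1=6
Sum=-52


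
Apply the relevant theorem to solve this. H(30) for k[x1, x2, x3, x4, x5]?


C(d+n-1,n-1)=C(34,4)=46376


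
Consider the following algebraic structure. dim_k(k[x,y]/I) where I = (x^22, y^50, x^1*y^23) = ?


k[x,y]/I, I = (x^22, y^50, x^1*y^23)
Rect: 22x50=1100. Corner: (22-1)x(50-23)=567.
dim = 1100-567 = 533


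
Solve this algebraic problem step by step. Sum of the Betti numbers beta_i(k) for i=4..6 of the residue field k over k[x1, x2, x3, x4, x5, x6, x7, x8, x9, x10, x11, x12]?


Koszul resolution: beta_i(k)=C(n,i), n=12
C(12,4)=495, C(12,5)=792, C(12,6)=924
Sum=2211


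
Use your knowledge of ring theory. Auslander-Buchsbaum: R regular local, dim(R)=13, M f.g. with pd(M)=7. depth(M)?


pd+depth=depth(R)=13
depth=13-7=6


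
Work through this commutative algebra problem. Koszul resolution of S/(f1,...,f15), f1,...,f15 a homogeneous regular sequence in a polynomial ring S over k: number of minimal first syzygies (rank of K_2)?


Regular sequence => Koszul complex is the minimal free resolution.
Syz_1 minimally generated by Koszul relations f_i*e_j - f_j*e_i (i<j): mu(Syz_1) = beta_2 = C(m,2) = m(m-1)/2
m=15
15*14/2 = 105


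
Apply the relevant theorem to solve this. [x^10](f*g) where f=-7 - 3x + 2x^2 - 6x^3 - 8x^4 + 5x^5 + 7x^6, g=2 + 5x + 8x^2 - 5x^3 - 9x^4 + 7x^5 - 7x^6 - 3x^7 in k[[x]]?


[x^10] = sum a_i*b_j, i+j=10
  -6*-3=18
  -8*-7=56
  5*7=35
  7*-9=-63
Sum=46


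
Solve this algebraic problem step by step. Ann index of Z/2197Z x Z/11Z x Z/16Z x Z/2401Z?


Exponent = lcm of the cyclic orders; pairwise coprime => product.
13^3*11^1*2^4*7^4=2197*11*16*2401=928399472


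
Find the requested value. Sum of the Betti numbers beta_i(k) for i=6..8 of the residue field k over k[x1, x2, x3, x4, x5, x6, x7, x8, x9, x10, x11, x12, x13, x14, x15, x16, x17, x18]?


Koszul resolution: beta_i(k)=C(n,i), n=18
C(18,6)=18564, C(18,7)=31824, C(18,8)=43758
Sum=94146


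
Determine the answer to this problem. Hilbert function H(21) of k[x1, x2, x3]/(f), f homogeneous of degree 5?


C(23,2)-C(18,2)=253-153=100


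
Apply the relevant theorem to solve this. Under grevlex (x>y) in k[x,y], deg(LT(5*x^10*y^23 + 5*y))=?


LT: 5*x^10*y^23
deg_x=10, deg_y=23
Total=10+23=33


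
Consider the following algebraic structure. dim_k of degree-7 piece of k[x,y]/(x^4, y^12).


k[x,y], I = (x^4, y^12), d = 7
Need i < 4 and d-i < 12.
Range: 0 <= i <= 3.
H(7) = 4


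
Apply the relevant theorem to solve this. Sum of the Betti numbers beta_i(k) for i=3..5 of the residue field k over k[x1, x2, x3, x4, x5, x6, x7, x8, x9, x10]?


Koszul resolution: beta_i(k)=C(n,i), n=10
C(10,3)=120, C(10,4)=210, C(10,5)=252
Sum=582


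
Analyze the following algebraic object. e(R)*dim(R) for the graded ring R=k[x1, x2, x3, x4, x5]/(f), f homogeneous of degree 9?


e(R)=deg(f)=9, dim(R)=5-1=4
e*dim=9*4=36


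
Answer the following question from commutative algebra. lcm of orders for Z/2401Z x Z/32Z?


Exponent = lcm of the cyclic orders; pairwise coprime => product.
7^4*2^5=2401*32=76832


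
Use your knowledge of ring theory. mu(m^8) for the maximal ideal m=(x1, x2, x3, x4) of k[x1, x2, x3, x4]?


Graded Nakayama: mu(m^d) = dim_k (m^d/m^(d+1)) = #degree-8 monomials in 4 vars
C(n+d-1,d)=C(11,8)=165


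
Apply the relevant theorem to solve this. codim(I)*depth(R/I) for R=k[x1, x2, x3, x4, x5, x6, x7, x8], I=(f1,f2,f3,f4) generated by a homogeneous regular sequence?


codim=4, depth=dim(R/I)=8-4=4
Product=4*4=16


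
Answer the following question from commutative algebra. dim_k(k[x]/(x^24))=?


Basis: 1,x,...,x^23
dim=24


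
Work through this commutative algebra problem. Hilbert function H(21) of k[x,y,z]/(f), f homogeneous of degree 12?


C(23,2)-C(11,2)=253-55=198


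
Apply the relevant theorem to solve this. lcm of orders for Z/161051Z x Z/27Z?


Exponent = lcm of the cyclic orders; pairwise coprime => product.
11^5*3^3=161051*27=4348377


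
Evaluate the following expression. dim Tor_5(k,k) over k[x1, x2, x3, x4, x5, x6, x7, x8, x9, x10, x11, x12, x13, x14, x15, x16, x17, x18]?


Koszul: C(n,i)=C(18,5)=8568


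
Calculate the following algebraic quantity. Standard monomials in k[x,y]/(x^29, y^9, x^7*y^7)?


k[x,y]/I, I = (x^29, y^9, x^7*y^7)
Rect: 29x9=261. Corner: (29-7)x(9-7)=44.
dim = 261-44 = 217


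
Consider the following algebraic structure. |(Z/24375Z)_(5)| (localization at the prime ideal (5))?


5-primary part: 24375=5^4*39
Size=5^4=625


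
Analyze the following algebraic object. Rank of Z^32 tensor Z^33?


rank(M(x)N) = rank(M)*rank(N)
32*33 = 1056


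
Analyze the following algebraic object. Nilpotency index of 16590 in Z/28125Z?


16590^k mod 28125:
k=1: 16590
k=2: 24975
k=3: 25875
k=4: 22500
k=5: 0
First zero at k = 5


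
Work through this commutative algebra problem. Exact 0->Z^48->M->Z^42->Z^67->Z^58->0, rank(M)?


Alt sum=0:
(-1)^0*48 + (-1)^1*? + (-1)^2*42 + (-1)^3*67 + (-1)^4*58=0
rank(M)=81


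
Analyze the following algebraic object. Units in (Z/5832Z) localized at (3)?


Local ring = Z/729Z.
phi(729) = 3^5*(3-1) = 486


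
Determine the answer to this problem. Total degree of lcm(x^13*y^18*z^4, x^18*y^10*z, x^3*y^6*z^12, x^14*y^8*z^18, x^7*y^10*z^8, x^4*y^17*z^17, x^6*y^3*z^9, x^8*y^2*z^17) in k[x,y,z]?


lcm = componentwise max:
x: max(13,18,3,14,7,4,6,8)=18
y: max(18,10,6,8,10,17,3,2)=18
z: max(4,1,12,18,8,17,9,17)=18
Total=18+18+18=54


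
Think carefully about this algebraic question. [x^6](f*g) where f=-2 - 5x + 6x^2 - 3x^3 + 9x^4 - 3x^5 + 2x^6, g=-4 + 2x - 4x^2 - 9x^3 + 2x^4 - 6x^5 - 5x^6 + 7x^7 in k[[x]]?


[x^6] = sum a_i*b_j, i+j=6
  -2*-5=10
  -5*-6=30
  6*2=12
  -3*-9=27
  9*-4=-36
  -3*2=-6
  2*-4=-8
Sum=29


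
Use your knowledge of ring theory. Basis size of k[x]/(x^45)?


Basis: 1,x,...,x^44
dim=45


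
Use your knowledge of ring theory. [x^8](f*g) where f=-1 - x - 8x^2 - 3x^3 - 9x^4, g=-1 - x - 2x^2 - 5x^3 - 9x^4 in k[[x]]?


[x^8] = sum a_i*b_j, i+j=8
  -9*-9=81
Sum=81


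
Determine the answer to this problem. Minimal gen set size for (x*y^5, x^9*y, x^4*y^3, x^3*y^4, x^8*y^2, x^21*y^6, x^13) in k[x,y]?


Remove redundant (divisible by others).
x^21*y^6 redundant.
Min: x^13, x^9*y, x^8*y^2, x^4*y^3, x^3*y^4, x*y^5
Count=6


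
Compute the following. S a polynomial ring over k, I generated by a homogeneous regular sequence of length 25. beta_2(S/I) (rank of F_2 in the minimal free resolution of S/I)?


Regular sequence => Koszul complex is the minimal free resolution.
Syz_1 minimally generated by Koszul relations f_i*e_j - f_j*e_i (i<j): mu(Syz_1) = beta_2 = C(m,2) = m(m-1)/2
m=25
25*24/2 = 300


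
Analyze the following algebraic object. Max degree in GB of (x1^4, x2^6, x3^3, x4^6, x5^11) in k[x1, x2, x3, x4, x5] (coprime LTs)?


Pure powers, coprime LTs => already GB.
Degrees: 4, 6, 3, 6, 11
Max=11


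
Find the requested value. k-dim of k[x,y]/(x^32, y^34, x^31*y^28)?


k[x,y]/I, I = (x^32, y^34, x^31*y^28)
Rect: 32x34=1088. Corner: (32-31)x(34-28)=6.
dim = 1088-6 = 1082


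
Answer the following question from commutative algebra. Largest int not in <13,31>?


gcd(13,31)=1 => F=ab-a-b=13*31-13-31=403-44=359


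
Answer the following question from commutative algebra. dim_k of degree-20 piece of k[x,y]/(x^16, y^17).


k[x,y], I = (x^16, y^17), d = 20
Need i < 16 and d-i < 17.
Range: 4 <= i <= 15.
H(20) = 12


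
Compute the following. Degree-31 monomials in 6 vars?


C(d+n-1,n-1)=C(36,5)=376992


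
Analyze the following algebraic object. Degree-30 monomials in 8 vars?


C(d+n-1,n-1)=C(37,7)=10295472


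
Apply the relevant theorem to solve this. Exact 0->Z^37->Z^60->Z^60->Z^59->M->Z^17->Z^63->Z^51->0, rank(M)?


Alt sum=0:
(-1)^0*37 + (-1)^1*60 + (-1)^2*60 + (-1)^3*59 + (-1)^4*? + (-1)^5*17 + (-1)^6*63 + (-1)^7*51=0
rank(M)=27


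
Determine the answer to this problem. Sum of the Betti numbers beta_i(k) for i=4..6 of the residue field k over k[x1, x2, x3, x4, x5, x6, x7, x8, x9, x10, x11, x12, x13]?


Koszul resolution: beta_i(k)=C(n,i), n=13
C(13,4)=715, C(13,5)=1287, C(13,6)=1716
Sum=3718


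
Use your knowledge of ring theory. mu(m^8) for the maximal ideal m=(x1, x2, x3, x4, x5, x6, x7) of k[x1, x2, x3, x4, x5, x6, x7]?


Graded Nakayama: mu(m^d) = dim_k (m^d/m^(d+1)) = #degree-8 monomials in 7 vars
C(n+d-1,d)=C(14,8)=3003


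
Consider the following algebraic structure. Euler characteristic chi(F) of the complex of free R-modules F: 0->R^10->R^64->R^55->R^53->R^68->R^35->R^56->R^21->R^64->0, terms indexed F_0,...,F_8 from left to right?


chi = sum (-1)^i * rank:
(-1)^0*10=10
(-1)^1*64=-64
(-1)^2*55=55
(-1)^3*53=-53
(-1)^4*68=68
(-1)^5*35=-35
(-1)^6*56=56
(-1)^7*21=-21
(-1)^8*64=64
chi=80


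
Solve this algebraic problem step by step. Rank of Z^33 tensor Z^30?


rank(M(x)N) = rank(M)*rank(N)
33*30 = 990


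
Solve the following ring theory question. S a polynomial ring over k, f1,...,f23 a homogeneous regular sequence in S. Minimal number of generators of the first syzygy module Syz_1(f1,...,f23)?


Regular sequence => Koszul complex is the minimal free resolution.
Syz_1 minimally generated by Koszul relations f_i*e_j - f_j*e_i (i<j): mu(Syz_1) = beta_2 = C(m,2) = m(m-1)/2
m=23
23*22/2 = 253


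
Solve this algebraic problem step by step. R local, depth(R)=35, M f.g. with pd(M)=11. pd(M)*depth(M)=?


pd+depth=35
depth=35-11=24
pd*depth=11*24=264


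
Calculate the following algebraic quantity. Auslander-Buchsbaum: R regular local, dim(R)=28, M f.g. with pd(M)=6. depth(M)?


pd+depth=depth(R)=28
depth=28-6=22


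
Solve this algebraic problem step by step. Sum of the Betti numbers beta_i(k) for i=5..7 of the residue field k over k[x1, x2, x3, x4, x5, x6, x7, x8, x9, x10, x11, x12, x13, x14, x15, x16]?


Koszul resolution: beta_i(k)=C(n,i), n=16
C(16,5)=4368, C(16,6)=8008, C(16,7)=11440
Sum=23816


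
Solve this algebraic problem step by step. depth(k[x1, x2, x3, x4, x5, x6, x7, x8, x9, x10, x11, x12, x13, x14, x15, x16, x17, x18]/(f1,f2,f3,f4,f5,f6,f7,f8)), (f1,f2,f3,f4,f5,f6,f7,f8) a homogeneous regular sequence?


depth(R)=18
depth(R/I)=18-8=10


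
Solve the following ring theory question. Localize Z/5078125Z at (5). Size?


5-primary part: 5078125=5^8*13
Size=5^8=390625


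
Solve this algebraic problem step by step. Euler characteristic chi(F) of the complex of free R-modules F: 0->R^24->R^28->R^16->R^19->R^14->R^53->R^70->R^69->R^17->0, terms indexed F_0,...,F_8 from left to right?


chi = sum (-1)^i * rank:
(-1)^0*24=24
(-1)^1*28=-28
(-1)^2*16=16
(-1)^3*19=-19
(-1)^4*14=14
(-1)^5*53=-53
(-1)^6*70=70
(-1)^7*69=-69
(-1)^8*17=17
chi=-28


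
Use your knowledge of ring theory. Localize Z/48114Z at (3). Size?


3-primary part: 48114=3^7*22
Size=3^7=2187


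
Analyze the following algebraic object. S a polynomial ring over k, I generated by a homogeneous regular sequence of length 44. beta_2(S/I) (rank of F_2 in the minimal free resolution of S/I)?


Regular sequence => Koszul complex is the minimal free resolution.
Syz_1 minimally generated by Koszul relations f_i*e_j - f_j*e_i (i<j): mu(Syz_1) = beta_2 = C(m,2) = m(m-1)/2
m=44
44*43/2 = 946


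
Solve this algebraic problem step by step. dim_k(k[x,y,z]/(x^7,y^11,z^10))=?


Basis: x^iy^jz^k, i<7,j<11,k<10
7*11*10=770


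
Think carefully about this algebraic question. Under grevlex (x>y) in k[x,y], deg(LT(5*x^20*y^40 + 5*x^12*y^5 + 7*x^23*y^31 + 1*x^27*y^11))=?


LT: 5*x^20*y^40
deg_x=20, deg_y=40
Total=20+40=60


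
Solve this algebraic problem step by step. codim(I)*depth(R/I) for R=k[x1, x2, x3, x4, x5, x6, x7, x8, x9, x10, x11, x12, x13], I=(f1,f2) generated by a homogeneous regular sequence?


codim=2, depth=dim(R/I)=13-2=11
Product=2*11=22


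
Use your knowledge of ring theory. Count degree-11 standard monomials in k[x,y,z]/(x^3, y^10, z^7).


Need i<3, j<10, k<7 with i+j+k=11.
For each i, j ranges over max(0,11-i-6)..min(9,11-i):
  i=0: j in [5,9] -> 5
  i=1: j in [4,9] -> 6
  i=2: j in [3,9] -> 7
H(11) = 5+6+7 = 18


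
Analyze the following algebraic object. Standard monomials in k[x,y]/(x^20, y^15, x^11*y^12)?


k[x,y]/I, I = (x^20, y^15, x^11*y^12)
Rect: 20x15=300. Corner: (20-11)x(15-12)=27.
dim = 300-27 = 273


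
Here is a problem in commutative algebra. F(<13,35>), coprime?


gcd(13,35)=1 => F=ab-a-b=13*35-13-35=455-48=407


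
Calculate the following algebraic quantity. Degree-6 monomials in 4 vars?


C(d+n-1,n-1)=C(9,3)=84


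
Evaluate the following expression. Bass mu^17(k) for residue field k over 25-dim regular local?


C(n,i)=C(25,17)=1081575


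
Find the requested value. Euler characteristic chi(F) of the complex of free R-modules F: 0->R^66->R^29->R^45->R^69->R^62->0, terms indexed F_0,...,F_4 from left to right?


chi = sum (-1)^i * rank:
(-1)^0*66=66
(-1)^1*29=-29
(-1)^2*45=45
(-1)^3*69=-69
(-1)^4*62=62
chi=75


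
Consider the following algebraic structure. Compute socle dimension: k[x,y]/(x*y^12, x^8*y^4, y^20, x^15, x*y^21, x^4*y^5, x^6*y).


Socle = ann(m) = span of standard monomials u with x*u, y*u in I (staircase corners).
Redundant generators: x^8*y^4, x*y^21
Minimal generators: x^15, x^6*y, x^4*y^5, x*y^12, y^20
Corners: y^19, x^3y^11, x^5y^4, x^14
Socle dim=4


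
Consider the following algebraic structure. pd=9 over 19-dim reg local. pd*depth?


pd+depth=19
depth=19-9=10
pd*depth=9*10=90


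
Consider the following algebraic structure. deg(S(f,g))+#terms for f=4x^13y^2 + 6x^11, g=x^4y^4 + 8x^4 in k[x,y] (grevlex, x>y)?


LT(f)=4x^13y^2, LT(g)=x^4y^4
lcm(LM)=x^13y^4
S(f,g) (scaled by 4 to clear denominators) = y^2*f - 4x^9*g = -32x^13 + 6x^11y^2
2 terms, deg 13.
13+2=15


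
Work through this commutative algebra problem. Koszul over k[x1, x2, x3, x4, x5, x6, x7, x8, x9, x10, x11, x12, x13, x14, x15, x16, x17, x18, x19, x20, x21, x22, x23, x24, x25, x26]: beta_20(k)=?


C(n,i)=C(26,20)=230230


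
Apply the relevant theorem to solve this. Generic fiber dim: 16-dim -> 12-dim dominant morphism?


dim(fiber)=dim(X)-dim(Y)=16-12=4


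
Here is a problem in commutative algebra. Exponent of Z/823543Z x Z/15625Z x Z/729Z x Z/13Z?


Exponent = lcm of the cyclic orders; pairwise coprime => product.
7^7*5^6*3^6*13^1=823543*15625*729*13=121948703296875


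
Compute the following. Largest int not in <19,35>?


gcd(19,35)=1 => F=ab-a-b=19*35-19-35=665-54=611


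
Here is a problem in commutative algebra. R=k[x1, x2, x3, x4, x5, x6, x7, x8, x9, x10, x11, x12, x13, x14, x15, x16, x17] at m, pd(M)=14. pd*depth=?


pd+depth=17
depth=17-14=3
pd*depth=14*3=42


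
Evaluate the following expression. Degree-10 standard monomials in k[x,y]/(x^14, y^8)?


k[x,y], I = (x^14, y^8), d = 10
Need i < 14 and d-i < 8.
Range: 3 <= i <= 10.
H(10) = 8


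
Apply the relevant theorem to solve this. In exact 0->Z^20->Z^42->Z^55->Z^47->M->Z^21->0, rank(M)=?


Alt sum=0:
(-1)^0*20 + (-1)^1*42 + (-1)^2*55 + (-1)^3*47 + (-1)^4*? + (-1)^5*21=0
rank(M)=35


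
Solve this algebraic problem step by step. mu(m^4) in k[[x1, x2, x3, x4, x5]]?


C(n+d-1,d)=C(8,4)=70


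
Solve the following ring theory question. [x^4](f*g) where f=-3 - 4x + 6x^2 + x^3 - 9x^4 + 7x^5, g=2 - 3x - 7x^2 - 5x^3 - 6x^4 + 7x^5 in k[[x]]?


[x^4] = sum a_i*b_j, i+j=4
  -3*-6=18
  -4*-5=20
  6*-7=-42
  1*-3=-3
  -9*2=-18
Sum=-25


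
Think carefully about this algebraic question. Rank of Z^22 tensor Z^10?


rank(M(x)N) = rank(M)*rank(N)
22*10 = 220


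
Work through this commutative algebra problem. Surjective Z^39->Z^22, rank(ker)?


rank(ker) = 39-22 = 17


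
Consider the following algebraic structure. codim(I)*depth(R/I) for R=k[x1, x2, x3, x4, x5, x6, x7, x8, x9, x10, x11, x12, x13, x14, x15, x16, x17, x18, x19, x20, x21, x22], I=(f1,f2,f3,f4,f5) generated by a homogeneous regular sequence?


codim=5, depth=dim(R/I)=22-5=17
Product=5*17=85


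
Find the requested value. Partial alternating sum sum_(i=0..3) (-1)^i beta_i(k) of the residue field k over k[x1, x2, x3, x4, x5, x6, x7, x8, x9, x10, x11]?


Koszul resolution: beta_i(k)=C(n,i), n=11
sum_(i=0..p) (-1)^i C(n,i) = (-1)^p C(n-1,p)
(-1)^3*C(10,3) = (-1)^3*120 = -120


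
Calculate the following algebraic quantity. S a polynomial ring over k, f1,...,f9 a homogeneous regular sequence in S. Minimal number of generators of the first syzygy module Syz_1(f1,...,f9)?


Regular sequence => Koszul complex is the minimal free resolution.
Syz_1 minimally generated by Koszul relations f_i*e_j - f_j*e_i (i<j): mu(Syz_1) = beta_2 = C(m,2) = m(m-1)/2
m=9
9*8/2 = 36


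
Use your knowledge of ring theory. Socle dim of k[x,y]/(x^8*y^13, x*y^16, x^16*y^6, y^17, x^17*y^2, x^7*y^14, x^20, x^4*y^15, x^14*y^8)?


Socle = ann(m) = span of standard monomials u with x*u, y*u in I (staircase corners).
Minimal generators: x^20, x^17*y^2, x^16*y^6, x^14*y^8, x^8*y^13, x^7*y^14, x^4*y^15, x*y^16, y^17
Corners: y^16, x^3y^15, x^6y^14, x^7y^13, x^13y^12, x^15y^7, x^16y^5, x^19y
Socle dim=8


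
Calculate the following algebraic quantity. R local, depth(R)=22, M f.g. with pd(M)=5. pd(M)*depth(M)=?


pd+depth=22
depth=22-5=17
pd*depth=5*17=85


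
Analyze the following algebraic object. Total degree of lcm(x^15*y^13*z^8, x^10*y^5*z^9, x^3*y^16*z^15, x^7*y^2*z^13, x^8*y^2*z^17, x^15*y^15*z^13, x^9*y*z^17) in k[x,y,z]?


lcm = componentwise max:
x: max(15,10,3,7,8,15,9)=15
y: max(13,5,16,2,2,15,1)=16
z: max(8,9,15,13,17,13,17)=17
Total=15+16+17=48


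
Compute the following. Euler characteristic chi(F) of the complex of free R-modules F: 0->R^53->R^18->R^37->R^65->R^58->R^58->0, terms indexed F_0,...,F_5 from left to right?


chi = sum (-1)^i * rank:
(-1)^0*53=53
(-1)^1*18=-18
(-1)^2*37=37
(-1)^3*65=-65
(-1)^4*58=58
(-1)^5*58=-58
chi=7


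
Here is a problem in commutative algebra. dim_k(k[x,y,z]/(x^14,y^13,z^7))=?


Basis: x^iy^jz^k, i<14,j<13,k<7
14*13*7=1274


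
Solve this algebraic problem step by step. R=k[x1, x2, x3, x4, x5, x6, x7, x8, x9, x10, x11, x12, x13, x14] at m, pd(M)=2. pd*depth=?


pd+depth=14
depth=14-2=12
pd*depth=2*12=24


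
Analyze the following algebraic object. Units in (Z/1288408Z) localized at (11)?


Local ring = Z/161051Z.
phi(161051) = 11^4*(11-1) = 146410


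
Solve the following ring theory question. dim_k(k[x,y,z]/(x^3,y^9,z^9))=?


Basis: x^iy^jz^k, i<3,j<9,k<9
3*9*9=243


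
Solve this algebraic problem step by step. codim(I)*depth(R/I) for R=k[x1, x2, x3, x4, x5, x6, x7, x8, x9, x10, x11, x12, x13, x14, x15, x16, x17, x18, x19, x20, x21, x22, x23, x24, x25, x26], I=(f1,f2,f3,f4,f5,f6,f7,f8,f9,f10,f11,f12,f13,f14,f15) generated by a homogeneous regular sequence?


codim=15, depth=dim(R/I)=26-15=11
Product=15*11=165


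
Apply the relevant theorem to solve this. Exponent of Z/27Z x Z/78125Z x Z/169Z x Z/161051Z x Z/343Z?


Exponent = lcm of the cyclic orders; pairwise coprime => product.
3^3*5^7*13^2*11^5*7^3=27*78125*169*161051*343=19692372621796875


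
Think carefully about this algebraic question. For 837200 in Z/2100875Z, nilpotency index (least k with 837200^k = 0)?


837200^k mod 2100875:
k=1: 837200
k=2: 1519000
k=3: 943250
k=4: 1500625
k=5: 0
First zero at k = 5


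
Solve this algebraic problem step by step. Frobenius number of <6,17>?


gcd(6,17)=1 => F=ab-a-b=6*17-6-17=102-23=79


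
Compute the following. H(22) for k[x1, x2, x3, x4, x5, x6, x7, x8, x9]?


C(d+n-1,n-1)=C(30,8)=5852925


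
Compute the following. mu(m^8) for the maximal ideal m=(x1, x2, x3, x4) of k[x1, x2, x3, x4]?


Graded Nakayama: mu(m^d) = dim_k (m^d/m^(d+1)) = #degree-8 monomials in 4 vars
C(n+d-1,d)=C(11,8)=165


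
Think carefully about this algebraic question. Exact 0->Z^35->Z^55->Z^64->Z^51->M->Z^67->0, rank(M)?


Alt sum=0:
(-1)^0*35 + (-1)^1*55 + (-1)^2*64 + (-1)^3*51 + (-1)^4*? + (-1)^5*67=0
rank(M)=74


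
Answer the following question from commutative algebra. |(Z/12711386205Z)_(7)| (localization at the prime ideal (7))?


7-primary part: 12711386205=7^10*45
Size=7^10=282475249


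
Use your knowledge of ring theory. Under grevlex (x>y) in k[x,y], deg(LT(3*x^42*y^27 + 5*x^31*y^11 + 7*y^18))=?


LT: 3*x^42*y^27
deg_x=42, deg_y=27
Total=42+27=69


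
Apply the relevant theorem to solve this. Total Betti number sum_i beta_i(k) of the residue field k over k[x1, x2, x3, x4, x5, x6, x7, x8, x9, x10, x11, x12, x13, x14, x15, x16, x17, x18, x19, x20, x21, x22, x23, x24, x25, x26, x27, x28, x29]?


Koszul resolution: beta_i(k)=C(n,i), n=29
sum_i C(29,i) = 2^29 = 536870912


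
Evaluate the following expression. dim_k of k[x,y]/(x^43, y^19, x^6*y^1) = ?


k[x,y]/I, I = (x^43, y^19, x^6*y^1)
Rect: 43x19=817. Corner: (43-6)x(19-1)=666.
dim = 817-666 = 151


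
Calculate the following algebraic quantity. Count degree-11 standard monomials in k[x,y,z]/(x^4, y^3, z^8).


Need i<4, j<3, k<8 with i+j+k=11.
For each i, j ranges over max(0,11-i-7)..min(2,11-i):
  i=0: j in [4,2] -> 0
  i=1: j in [3,2] -> 0
  i=2: j in [2,2] -> 1
  i=3: j in [1,2] -> 2
H(11) = 0+0+1+2 = 3


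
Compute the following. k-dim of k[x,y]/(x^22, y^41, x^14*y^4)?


k[x,y]/I, I = (x^22, y^41, x^14*y^4)
Rect: 22x41=902. Corner: (22-14)x(41-4)=296.
dim = 902-296 = 606


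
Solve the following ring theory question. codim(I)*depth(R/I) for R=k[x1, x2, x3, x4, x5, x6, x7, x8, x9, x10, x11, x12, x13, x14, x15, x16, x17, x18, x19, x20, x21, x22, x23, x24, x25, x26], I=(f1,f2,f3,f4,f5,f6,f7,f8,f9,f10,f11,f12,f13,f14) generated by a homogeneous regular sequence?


codim=14, depth=dim(R/I)=26-14=12
Product=14*12=168


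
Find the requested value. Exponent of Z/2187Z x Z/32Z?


Exponent = lcm of the cyclic orders; pairwise coprime => product.
3^7*2^5=2187*32=69984


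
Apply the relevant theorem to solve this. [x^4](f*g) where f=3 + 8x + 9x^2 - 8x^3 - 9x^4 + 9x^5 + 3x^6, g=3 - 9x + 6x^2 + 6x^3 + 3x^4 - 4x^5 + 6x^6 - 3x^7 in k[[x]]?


[x^4] = sum a_i*b_j, i+j=4
  3*3=9
  8*6=48
  9*6=54
  -8*-9=72
  -9*3=-27
Sum=156


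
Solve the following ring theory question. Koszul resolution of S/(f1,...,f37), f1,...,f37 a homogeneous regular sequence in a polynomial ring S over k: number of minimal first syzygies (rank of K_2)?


Regular sequence => Koszul complex is the minimal free resolution.
Syz_1 minimally generated by Koszul relations f_i*e_j - f_j*e_i (i<j): mu(Syz_1) = beta_2 = C(m,2) = m(m-1)/2
m=37
37*36/2 = 666


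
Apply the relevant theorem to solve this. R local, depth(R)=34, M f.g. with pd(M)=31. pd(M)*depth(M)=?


pd+depth=34
depth=34-31=3
pd*depth=31*3=93


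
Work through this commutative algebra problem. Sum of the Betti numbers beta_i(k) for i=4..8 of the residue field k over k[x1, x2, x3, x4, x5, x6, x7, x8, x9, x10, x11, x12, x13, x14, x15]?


Koszul resolution: beta_i(k)=C(n,i), n=15
C(15,4)=1365, C(15,5)=3003, C(15,6)=5005, C(15,7)=6435, C(15,8)=6435
Sum=22243


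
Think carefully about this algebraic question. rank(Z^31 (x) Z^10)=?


rank(M(x)N) = rank(M)*rank(N)
31*10 = 310


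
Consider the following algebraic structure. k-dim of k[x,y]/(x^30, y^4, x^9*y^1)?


k[x,y]/I, I = (x^30, y^4, x^9*y^1)
Rect: 30x4=120. Corner: (30-9)x(4-1)=63.
dim = 120-63 = 57


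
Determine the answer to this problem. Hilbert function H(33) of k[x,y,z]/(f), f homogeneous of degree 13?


C(35,2)-C(22,2)=595-231=364


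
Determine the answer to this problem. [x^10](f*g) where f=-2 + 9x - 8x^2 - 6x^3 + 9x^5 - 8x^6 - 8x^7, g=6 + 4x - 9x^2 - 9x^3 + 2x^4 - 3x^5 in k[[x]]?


[x^10] = sum a_i*b_j, i+j=10
  9*-3=-27
  -8*2=-16
  -8*-9=72
Sum=29


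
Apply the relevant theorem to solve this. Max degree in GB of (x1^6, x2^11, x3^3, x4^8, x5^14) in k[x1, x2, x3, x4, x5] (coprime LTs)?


Pure powers, coprime LTs => already GB.
Degrees: 6, 11, 3, 8, 14
Max=14


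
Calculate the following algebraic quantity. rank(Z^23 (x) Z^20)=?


rank(M(x)N) = rank(M)*rank(N)
23*20 = 460


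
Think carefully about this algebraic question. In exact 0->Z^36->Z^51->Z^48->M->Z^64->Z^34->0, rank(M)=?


Alt sum=0:
(-1)^0*36 + (-1)^1*51 + (-1)^2*48 + (-1)^3*? + (-1)^4*64 + (-1)^5*34=0
rank(M)=63


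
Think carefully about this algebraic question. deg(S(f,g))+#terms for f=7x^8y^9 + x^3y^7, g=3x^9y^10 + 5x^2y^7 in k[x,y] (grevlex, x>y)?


LT(f)=7x^8y^9, LT(g)=3x^9y^10
lcm(LM)=x^9y^10
S(f,g) (scaled by 21 to clear denominators) = 3xy*f - 7*g = 3x^4y^8 - 35x^2y^7
2 terms, deg 12.
12+2=14


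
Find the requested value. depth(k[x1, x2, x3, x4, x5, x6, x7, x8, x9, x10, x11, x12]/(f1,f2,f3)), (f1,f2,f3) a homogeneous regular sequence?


depth(R)=12
depth(R/I)=12-3=9


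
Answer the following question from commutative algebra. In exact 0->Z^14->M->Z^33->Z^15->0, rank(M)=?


Alt sum=0:
(-1)^0*14 + (-1)^1*? + (-1)^2*33 + (-1)^3*15=0
rank(M)=32


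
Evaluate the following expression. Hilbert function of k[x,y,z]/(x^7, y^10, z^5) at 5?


Need i<7, j<10, k<5 with i+j+k=5.
For each i, j ranges over max(0,5-i-4)..min(9,5-i):
  i=0: j in [1,5] -> 5
  i=1: j in [0,4] -> 5
  i=2: j in [0,3] -> 4
  i=3: j in [0,2] -> 3
  i=4: j in [0,1] -> 2
  i=5: j in [0,0] -> 1
H(5) = 5+5+4+3+2+1 = 20


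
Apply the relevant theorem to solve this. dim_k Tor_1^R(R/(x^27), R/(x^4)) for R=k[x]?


Tor_1(R/I,R/J)=(I cap J)/IJ=(x^27)/(x^31)
dim=31-27=min(27,4)=4


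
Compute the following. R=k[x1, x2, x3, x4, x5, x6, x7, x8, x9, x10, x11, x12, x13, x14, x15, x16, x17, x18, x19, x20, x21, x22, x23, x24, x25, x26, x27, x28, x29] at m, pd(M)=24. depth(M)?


pd+depth=depth(R)=29
depth=29-24=5


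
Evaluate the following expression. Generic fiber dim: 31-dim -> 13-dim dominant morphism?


dim(fiber)=dim(X)-dim(Y)=31-13=18


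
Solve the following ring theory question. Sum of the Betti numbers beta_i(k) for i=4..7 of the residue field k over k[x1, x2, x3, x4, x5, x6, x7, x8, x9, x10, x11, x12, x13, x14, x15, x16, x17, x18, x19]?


Koszul resolution: beta_i(k)=C(n,i), n=19
C(19,4)=3876, C(19,5)=11628, C(19,6)=27132, C(19,7)=50388
Sum=93024


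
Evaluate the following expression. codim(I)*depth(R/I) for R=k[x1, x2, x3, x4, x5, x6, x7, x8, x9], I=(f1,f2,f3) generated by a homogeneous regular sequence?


codim=3, depth=dim(R/I)=9-3=6
Product=3*6=18


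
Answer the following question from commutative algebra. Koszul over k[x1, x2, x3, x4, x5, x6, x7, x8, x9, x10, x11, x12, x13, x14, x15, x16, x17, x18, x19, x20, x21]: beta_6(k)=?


C(n,i)=C(21,6)=54264


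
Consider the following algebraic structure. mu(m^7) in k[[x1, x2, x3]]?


C(n+d-1,d)=C(9,7)=36


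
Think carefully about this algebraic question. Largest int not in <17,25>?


gcd(17,25)=1 => F=ab-a-b=17*25-17-25=425-42=383


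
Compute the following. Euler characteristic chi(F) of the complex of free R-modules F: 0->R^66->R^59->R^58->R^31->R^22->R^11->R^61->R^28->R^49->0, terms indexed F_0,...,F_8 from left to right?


chi = sum (-1)^i * rank:
(-1)^0*66=66
(-1)^1*59=-59
(-1)^2*58=58
(-1)^3*31=-31
(-1)^4*22=22
(-1)^5*11=-11
(-1)^6*61=61
(-1)^7*28=-28
(-1)^8*49=49
chi=127


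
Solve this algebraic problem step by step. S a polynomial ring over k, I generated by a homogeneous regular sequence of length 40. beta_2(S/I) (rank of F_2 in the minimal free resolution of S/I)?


Regular sequence => Koszul complex is the minimal free resolution.
Syz_1 minimally generated by Koszul relations f_i*e_j - f_j*e_i (i<j): mu(Syz_1) = beta_2 = C(m,2) = m(m-1)/2
m=40
40*39/2 = 780


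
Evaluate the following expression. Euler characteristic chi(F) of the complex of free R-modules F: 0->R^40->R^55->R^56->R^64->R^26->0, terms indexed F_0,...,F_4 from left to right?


chi = sum (-1)^i * rank:
(-1)^0*40=40
(-1)^1*55=-55
(-1)^2*56=56
(-1)^3*64=-64
(-1)^4*26=26
chi=3


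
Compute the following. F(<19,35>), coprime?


gcd(19,35)=1 => F=ab-a-b=19*35-19-35=665-54=611


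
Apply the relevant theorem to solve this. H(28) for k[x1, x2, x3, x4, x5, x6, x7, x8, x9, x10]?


C(d+n-1,n-1)=C(37,9)=124403620


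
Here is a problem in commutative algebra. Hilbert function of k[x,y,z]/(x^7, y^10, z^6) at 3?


Need i<7, j<10, k<6 with i+j+k=3.
For each i, j ranges over max(0,3-i-5)..min(9,3-i):
  i=0: j in [0,3] -> 4
  i=1: j in [0,2] -> 3
  i=2: j in [0,1] -> 2
  i=3: j in [0,0] -> 1
H(3) = 4+3+2+1 = 10


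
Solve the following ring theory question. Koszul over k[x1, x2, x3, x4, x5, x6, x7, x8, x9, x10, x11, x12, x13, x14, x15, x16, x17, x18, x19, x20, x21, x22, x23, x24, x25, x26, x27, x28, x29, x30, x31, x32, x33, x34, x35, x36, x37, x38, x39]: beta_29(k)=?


C(n,i)=C(39,29)=635745396


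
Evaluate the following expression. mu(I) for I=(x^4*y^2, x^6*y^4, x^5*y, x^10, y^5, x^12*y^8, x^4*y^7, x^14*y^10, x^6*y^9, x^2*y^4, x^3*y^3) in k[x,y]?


Remove redundant (divisible by others).
x^6*y^4 redundant.
x^4*y^7 redundant.
x^14*y^10 redundant.
x^6*y^9 redundant.
x^12*y^8 redundant.
Min: x^10, x^5*y, x^4*y^2, x^3*y^3, x^2*y^4, y^5
Count=6


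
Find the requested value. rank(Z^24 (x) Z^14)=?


rank(M(x)N) = rank(M)*rank(N)
24*14 = 336


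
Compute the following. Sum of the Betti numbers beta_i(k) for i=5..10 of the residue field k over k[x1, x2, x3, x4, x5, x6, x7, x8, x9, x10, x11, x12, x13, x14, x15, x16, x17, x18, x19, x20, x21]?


Koszul resolution: beta_i(k)=C(n,i), n=21
C(21,5)=20349, C(21,6)=54264, C(21,7)=116280, C(21,8)=203490, C(21,9)=293930, C(21,10)=352716
Sum=1041029


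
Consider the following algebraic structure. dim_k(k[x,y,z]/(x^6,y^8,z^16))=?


Basis: x^iy^jz^k, i<6,j<8,k<16
6*8*16=768


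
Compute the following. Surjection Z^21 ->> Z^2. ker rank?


rank(ker) = 21-2 = 19


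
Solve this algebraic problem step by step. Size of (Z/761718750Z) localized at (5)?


5-primary part: 761718750=5^10*78
Size=5^10=9765625


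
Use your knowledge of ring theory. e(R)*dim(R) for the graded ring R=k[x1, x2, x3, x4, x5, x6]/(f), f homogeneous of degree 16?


e(R)=deg(f)=16, dim(R)=6-1=5
e*dim=16*5=80


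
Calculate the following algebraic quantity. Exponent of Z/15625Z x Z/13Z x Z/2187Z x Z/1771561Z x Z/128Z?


Exponent = lcm of the cyclic orders; pairwise coprime => product.
5^6*13^1*3^7*11^6*2^7=15625*13*2187*1771561*128=100734501582000000


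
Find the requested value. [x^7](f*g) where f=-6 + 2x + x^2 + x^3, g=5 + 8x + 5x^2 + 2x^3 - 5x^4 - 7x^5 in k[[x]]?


[x^7] = sum a_i*b_j, i+j=7
  1*-7=-7
  1*-5=-5
Sum=-12


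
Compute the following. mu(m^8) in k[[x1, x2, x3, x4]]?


C(n+d-1,d)=C(11,8)=165


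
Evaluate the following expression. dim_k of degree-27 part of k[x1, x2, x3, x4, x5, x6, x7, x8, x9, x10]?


C(d+n-1,n-1)=C(36,9)=94143280


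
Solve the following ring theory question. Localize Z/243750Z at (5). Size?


5-primary part: 243750=5^5*78
Size=5^5=3125


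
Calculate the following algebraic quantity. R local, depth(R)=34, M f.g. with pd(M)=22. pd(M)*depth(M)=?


pd+depth=34
depth=34-22=12
pd*depth=22*12=264


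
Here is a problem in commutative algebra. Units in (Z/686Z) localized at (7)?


Local ring = Z/343Z.
phi(343) = 7^2*(7-1) = 294


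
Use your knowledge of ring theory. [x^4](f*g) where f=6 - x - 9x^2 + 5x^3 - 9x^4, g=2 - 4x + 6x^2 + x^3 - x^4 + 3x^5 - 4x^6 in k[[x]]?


[x^4] = sum a_i*b_j, i+j=4
  6*-1=-6
  -1*1=-1
  -9*6=-54
  5*-4=-20
  -9*2=-18
Sum=-99


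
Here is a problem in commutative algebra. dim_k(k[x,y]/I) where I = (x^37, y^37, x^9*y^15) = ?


k[x,y]/I, I = (x^37, y^37, x^9*y^15)
Rect: 37x37=1369. Corner: (37-9)x(37-15)=616.
dim = 1369-616 = 753


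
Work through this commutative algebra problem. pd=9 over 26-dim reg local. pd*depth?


pd+depth=26
depth=26-9=17
pd*depth=9*17=153


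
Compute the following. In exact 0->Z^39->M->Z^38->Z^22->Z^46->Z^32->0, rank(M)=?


Alt sum=0:
(-1)^0*39 + (-1)^1*? + (-1)^2*38 + (-1)^3*22 + (-1)^4*46 + (-1)^5*32=0
rank(M)=69


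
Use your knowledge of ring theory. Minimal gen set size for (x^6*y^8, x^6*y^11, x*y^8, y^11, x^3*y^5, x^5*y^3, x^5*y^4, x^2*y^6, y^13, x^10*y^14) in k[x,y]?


Remove redundant (divisible by others).
x^5*y^4 redundant.
x^10*y^14 redundant.
x^6*y^11 redundant.
y^13 redundant.
x^6*y^8 redundant.
Min: x^5*y^3, x^3*y^5, x^2*y^6, x*y^8, y^11
Count=5


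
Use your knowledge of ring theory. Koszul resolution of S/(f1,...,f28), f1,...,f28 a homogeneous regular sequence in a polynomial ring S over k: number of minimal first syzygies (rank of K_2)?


Regular sequence => Koszul complex is the minimal free resolution.
Syz_1 minimally generated by Koszul relations f_i*e_j - f_j*e_i (i<j): mu(Syz_1) = beta_2 = C(m,2) = m(m-1)/2
m=28
28*27/2 = 378


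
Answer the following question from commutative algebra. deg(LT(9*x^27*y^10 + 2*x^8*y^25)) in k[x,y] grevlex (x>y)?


LT: 9*x^27*y^10
deg_x=27, deg_y=10
Total=27+10=37


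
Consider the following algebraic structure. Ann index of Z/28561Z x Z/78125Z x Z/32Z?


Exponent = lcm of the cyclic orders; pairwise coprime => product.
13^4*5^7*2^5=28561*78125*32=71402500000


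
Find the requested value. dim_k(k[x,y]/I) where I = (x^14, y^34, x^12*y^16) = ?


k[x,y]/I, I = (x^14, y^34, x^12*y^16)
Rect: 14x34=476. Corner: (14-12)x(34-16)=36.
dim = 476-36 = 440


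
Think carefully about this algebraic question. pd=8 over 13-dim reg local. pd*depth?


pd+depth=13
depth=13-8=5
pd*depth=8*5=40


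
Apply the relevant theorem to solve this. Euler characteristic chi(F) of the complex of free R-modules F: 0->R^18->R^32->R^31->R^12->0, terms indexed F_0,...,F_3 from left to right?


chi = sum (-1)^i * rank:
(-1)^0*18=18
(-1)^1*32=-32
(-1)^2*31=31
(-1)^3*12=-12
chi=5


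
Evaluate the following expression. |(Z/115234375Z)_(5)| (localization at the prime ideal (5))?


5-primary part: 115234375=5^9*59
Size=5^9=1953125


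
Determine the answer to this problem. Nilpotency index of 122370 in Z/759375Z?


122370^k mod 759375:
k=1: 122370
k=2: 301275
k=3: 124875
k=4: 50625
k=5: 0
First zero at k = 5


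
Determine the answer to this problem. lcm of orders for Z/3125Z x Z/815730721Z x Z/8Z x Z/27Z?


Exponent = lcm of the cyclic orders; pairwise coprime => product.
5^5*13^8*2^3*3^3=3125*815730721*8*27=550618236675000


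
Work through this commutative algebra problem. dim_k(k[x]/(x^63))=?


Basis: 1,x,...,x^62
dim=63


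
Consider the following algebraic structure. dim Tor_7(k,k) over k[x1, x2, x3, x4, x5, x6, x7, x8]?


Koszul: C(n,i)=C(8,7)=8


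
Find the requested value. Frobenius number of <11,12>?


gcd(11,12)=1 => F=ab-a-b=11*12-11-12=132-23=109


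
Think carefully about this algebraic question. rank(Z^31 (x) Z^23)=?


rank(M(x)N) = rank(M)*rank(N)
31*23 = 713


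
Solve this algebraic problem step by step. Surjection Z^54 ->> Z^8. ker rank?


rank(ker) = 54-8 = 46


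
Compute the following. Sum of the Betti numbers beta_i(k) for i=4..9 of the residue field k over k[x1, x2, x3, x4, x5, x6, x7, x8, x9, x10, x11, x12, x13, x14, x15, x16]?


Koszul resolution: beta_i(k)=C(n,i), n=16
C(16,4)=1820, C(16,5)=4368, C(16,6)=8008, C(16,7)=11440, C(16,8)=12870, C(16,9)=11440
Sum=49946


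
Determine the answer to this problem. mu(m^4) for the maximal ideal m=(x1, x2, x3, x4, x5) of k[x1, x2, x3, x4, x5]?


Graded Nakayama: mu(m^d) = dim_k (m^d/m^(d+1)) = #degree-4 monomials in 5 vars
C(n+d-1,d)=C(8,4)=70


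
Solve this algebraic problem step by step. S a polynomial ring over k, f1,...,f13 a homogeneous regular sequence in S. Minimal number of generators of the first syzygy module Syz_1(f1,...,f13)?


Regular sequence => Koszul complex is the minimal free resolution.
Syz_1 minimally generated by Koszul relations f_i*e_j - f_j*e_i (i<j): mu(Syz_1) = beta_2 = C(m,2) = m(m-1)/2
m=13
13*12/2 = 78


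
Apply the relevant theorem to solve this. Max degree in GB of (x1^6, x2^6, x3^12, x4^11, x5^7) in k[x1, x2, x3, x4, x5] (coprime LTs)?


Pure powers, coprime LTs => already GB.
Degrees: 6, 6, 12, 11, 7
Max=12


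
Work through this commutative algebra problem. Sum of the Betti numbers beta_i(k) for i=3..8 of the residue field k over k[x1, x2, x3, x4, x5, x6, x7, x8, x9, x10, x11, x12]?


Koszul resolution: beta_i(k)=C(n,i), n=12
C(12,3)=220, C(12,4)=495, C(12,5)=792, C(12,6)=924, C(12,7)=792, C(12,8)=495
Sum=3718


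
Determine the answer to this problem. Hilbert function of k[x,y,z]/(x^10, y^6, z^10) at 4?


Need i<10, j<6, k<10 with i+j+k=4.
For each i, j ranges over max(0,4-i-9)..min(5,4-i):
  i=0: j in [0,4] -> 5
  i=1: j in [0,3] -> 4
  i=2: j in [0,2] -> 3
  i=3: j in [0,1] -> 2
  i=4: j in [0,0] -> 1
H(4) = 5+4+3+2+1 = 15


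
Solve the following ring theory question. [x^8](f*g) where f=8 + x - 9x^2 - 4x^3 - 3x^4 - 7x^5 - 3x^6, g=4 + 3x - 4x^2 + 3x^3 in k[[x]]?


[x^8] = sum a_i*b_j, i+j=8
  -7*3=-21
  -3*-4=12
Sum=-9


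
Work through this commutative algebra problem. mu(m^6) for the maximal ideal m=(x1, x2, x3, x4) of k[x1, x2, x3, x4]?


Graded Nakayama: mu(m^d) = dim_k (m^d/m^(d+1)) = #degree-6 monomials in 4 vars
C(n+d-1,d)=C(9,6)=84


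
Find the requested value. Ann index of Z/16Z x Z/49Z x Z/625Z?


Exponent = lcm of the cyclic orders; pairwise coprime => product.
2^4*7^2*5^4=16*49*625=490000
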